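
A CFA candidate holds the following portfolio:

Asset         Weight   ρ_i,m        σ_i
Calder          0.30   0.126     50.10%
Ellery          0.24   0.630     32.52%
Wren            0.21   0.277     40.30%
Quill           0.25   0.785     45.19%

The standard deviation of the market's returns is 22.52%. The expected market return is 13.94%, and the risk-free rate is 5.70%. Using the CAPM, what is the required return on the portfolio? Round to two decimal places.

β_Calder = 0.126 × 50.10% / 22.52% = 0.2803
β_Ellery = 0.630 × 32.52% / 22.52% = 0.9098
β_Wren = 0.277 × 40.30% / 22.52% = 0.4957
β_Quill = 0.785 × 45.19% / 22.52% = 1.5752
β_P = Σ w_i β_i = 0.30×0.2803 + 0.24×0.9098 + 0.21×0.4957 + 0.25×1.5752 = 0.8003
MRP = 13.94% − 5.70% = 8.24%
E(R_P) = R_f + β_P × MRP = 5.70% + 0.8003 × 8.24% = 12.29%

12.29%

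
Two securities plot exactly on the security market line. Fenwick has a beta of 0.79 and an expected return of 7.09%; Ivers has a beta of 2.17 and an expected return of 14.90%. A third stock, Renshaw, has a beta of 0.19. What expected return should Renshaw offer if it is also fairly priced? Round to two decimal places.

MRP (SML slope) = (14.90% − 7.09%) / (2.17 − 0.79) = 7.81% / 1.38 = 5.6594%
R_f (intercept) = 7.09% − 0.79 × 5.6594% = 2.6191%
E(R_Renshaw) = R_f + β × MRP = 2.6191% + 0.19 × 5.6594% = 3.69%

3.69%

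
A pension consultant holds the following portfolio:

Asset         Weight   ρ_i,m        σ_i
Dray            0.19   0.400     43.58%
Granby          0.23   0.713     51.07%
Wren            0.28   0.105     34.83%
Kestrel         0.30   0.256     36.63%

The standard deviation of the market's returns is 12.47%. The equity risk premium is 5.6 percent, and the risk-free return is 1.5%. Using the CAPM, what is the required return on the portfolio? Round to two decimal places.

β_Dray = 0.400 × 43.58% / 12.47% = 1.3979
β_Granby = 0.713 × 51.07% / 12.47% = 2.9200
β_Wren = 0.105 × 34.83% / 12.47% = 0.2933
β_Kestrel = 0.256 × 36.63% / 12.47% = 0.7520
β_P = Σ w_i β_i = 0.19×1.3979 + 0.23×2.9200 + 0.28×0.2933 + 0.30×0.7520 = 1.2449
E(R_P) = R_f + β_P × MRP = 1.5% + 1.2449 × 5.6% = 8.47%

8.47%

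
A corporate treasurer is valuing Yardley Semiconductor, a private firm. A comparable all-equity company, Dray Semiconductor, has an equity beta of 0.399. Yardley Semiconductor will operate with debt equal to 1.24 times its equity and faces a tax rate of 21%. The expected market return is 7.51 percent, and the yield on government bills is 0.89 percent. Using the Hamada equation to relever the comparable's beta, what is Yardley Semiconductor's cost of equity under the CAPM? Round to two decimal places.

6.12%

β_L = β_U × [1 + (1 − t)(D/E)] = 0.399 × [1 + (1 − 0.21) × 1.24]
    = 0.399 × [1 + 0.79 × 1.24] = 0.399 × 1.9796 = 0.7899
MRP = 7.51% − 0.89% = 6.62%
E(R) = R_f + β_L × MRP = 0.89% + 0.7899 × 6.62% = 6.12%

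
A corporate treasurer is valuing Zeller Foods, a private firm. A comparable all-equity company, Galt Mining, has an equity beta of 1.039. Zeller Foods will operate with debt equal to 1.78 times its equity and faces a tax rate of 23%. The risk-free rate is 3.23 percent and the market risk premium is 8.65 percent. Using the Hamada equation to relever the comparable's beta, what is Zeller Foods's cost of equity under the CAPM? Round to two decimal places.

24.54%

β_L = β_U × [1 + (1 − t)(D/E)] = 1.039 × [1 + (1 − 0.23) × 1.78]
    = 1.039 × [1 + 0.77 × 1.78] = 1.039 × 2.3706 = 2.4631
E(R) = R_f + β_L × MRP = 3.23% + 2.4631 × 8.65% = 24.54%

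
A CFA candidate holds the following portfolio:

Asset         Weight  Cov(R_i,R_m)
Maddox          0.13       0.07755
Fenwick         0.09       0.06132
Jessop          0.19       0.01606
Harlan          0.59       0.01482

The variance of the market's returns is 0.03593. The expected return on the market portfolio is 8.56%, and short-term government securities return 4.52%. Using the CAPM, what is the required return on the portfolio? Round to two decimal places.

7.60%

β_Maddox = 0.07755 / 0.03593 = 2.1584
β_Fenwick = 0.06132 / 0.03593 = 1.7067
β_Jessop = 0.01606 / 0.03593 = 0.4470
β_Harlan = 0.01482 / 0.03593 = 0.4125
β_P = Σ w_i β_i = 0.13×2.1584 + 0.09×1.7067 + 0.19×0.4470 + 0.59×0.4125 = 0.7625
MRP = 8.56% − 4.52% = 4.04%
E(R_P) = R_f + β_P × MRP = 4.52% + 0.7625 × 4.04% = 7.60%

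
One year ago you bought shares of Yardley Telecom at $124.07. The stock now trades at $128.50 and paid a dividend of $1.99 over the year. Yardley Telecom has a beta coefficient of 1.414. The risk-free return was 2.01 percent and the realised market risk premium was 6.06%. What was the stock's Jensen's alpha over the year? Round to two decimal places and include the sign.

-5.40%

Realised HPR = (P1 + D1 − P0) / P0 = (128.50 + 1.99 − 124.07) / 124.07 = 6.42 / 124.07 = 5.1745%
CAPM required = R_f + β·MRP = 2.01% + 1.414 × 6.06% = 10.57884%
α = realised − required = 5.1745% − 10.57884% = -5.40%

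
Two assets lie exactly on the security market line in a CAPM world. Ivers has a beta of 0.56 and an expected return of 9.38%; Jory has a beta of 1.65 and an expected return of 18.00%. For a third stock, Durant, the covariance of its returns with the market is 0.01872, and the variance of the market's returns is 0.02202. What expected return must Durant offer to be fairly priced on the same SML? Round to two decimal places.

MRP = (18.00% − 9.38%) / (1.65 − 0.56) = 7.9083%
R_f = 9.38% − 0.56 × 7.9083% = 4.9514%
β_Durant = Cov / Var(R_m) = 0.01872 / 0.02202 = 0.8501
E(R_Durant) = R_f + β × MRP = 4.9514% + 0.8501 × 7.9083% = 11.67%

11.67%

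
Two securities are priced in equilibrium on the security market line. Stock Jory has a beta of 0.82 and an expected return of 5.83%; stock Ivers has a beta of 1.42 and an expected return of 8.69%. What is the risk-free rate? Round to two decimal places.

Both satisfy E(R) = R_f + β·MRP, so the slope of the SML is
MRP = (8.69% − 5.83%) / (1.42 − 0.82) = 2.86% / 0.60 = 4.7667%
R_f = E(R_Jory) − β_Jory·MRP = 5.83% − 0.82 × 4.7667% = 1.9213%

1.92%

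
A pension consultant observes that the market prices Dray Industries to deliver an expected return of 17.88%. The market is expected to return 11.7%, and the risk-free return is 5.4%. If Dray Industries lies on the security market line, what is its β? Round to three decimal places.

1.981

MRP = 11.7% − 5.4% = 6.30%
β = (E(R) − R_f) / MRP = (17.88% − 5.4%) / 6.3% = 12.48% / 6.3% = 1.981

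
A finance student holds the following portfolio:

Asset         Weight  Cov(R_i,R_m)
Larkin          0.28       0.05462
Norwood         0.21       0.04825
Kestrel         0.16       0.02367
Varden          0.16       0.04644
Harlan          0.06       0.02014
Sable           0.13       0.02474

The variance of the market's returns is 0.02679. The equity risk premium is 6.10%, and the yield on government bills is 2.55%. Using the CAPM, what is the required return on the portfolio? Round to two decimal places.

β_Larkin = 0.05462 / 0.02679 = 2.0388
β_Norwood = 0.04825 / 0.02679 = 1.8010
β_Kestrel = 0.02367 / 0.02679 = 0.8835
β_Varden = 0.04644 / 0.02679 = 1.7335
β_Harlan = 0.02014 / 0.02679 = 0.7518
β_Sable = 0.02474 / 0.02679 = 0.9235
β_P = Σ w_i β_i = 0.28×2.0388 + 0.21×1.8010 + 0.16×0.8835 + 0.16×1.7335 + 0.06×0.7518 + 0.13×0.9235 = 1.5330
E(R_P) = R_f + β_P × MRP = 2.55% + 1.5330 × 6.10% = 11.90%

11.90%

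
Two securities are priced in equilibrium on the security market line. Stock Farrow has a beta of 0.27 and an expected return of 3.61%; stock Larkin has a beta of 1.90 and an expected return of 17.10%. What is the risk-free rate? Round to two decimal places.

Both satisfy E(R) = R_f + β·MRP, so the slope of the SML is
MRP = (17.10% − 3.61%) / (1.90 − 0.27) = 13.49% / 1.63 = 8.2761%
R_f = E(R_Farrow) − β_Farrow·MRP = 3.61% − 0.27 × 8.2761% = 1.3755%

1.38%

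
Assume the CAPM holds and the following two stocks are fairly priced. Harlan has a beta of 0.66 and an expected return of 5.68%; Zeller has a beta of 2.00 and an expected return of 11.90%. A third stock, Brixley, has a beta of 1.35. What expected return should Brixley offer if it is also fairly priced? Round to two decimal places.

8.88%

MRP (SML slope) = (11.90% − 5.68%) / (2.00 − 0.66) = 6.22% / 1.34 = 4.6418%
R_f (intercept) = 5.68% − 0.66 × 4.6418% = 2.6164%
E(R_Brixley) = R_f + β × MRP = 2.6164% + 1.35 × 4.6418% = 8.88%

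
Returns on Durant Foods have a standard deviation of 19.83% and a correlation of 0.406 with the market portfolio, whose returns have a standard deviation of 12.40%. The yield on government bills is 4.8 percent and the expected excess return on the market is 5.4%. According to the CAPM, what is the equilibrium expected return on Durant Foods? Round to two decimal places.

β = ρ × σ_i / σ_m = 0.406 × 19.83% / 12.40% = 0.6493
E(R) = 4.8% + 0.6493 × 5.4% = 8.31%

8.31%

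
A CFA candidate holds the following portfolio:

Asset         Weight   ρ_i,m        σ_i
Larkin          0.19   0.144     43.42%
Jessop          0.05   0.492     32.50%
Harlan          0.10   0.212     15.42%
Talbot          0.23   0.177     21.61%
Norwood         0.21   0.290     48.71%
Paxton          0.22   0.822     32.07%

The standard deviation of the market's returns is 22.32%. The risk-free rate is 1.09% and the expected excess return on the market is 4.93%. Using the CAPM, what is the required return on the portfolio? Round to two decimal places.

β_Larkin = 0.144 × 43.42% / 22.32% = 0.2801
β_Jessop = 0.492 × 32.50% / 22.32% = 0.7164
β_Harlan = 0.212 × 15.42% / 22.32% = 0.1465
β_Talbot = 0.177 × 21.61% / 22.32% = 0.1714
β_Norwood = 0.290 × 48.71% / 22.32% = 0.6329
β_Paxton = 0.822 × 32.07% / 22.32% = 1.1811
β_P = Σ w_i β_i = 0.19×0.2801 + 0.05×0.7164 + 0.10×0.1465 + 0.23×0.1714 + 0.21×0.6329 + 0.22×1.1811 = 0.5359
E(R_P) = R_f + β_P × MRP = 1.09% + 0.5359 × 4.93% = 3.73%

3.73%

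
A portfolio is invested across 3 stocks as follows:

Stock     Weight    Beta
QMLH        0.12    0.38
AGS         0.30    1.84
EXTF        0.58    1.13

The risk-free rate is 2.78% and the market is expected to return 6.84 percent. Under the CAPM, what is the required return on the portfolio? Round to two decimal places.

β_P = Σ w_i β_i = 0.12×0.38 + 0.30×1.84 + 0.58×1.13 = 1.2530
MRP = 6.84% − 2.78% = 4.06%
E(R_P) = R_f + β_P × MRP = 2.78% + 1.2530 × 4.06% = 7.87%

7.87%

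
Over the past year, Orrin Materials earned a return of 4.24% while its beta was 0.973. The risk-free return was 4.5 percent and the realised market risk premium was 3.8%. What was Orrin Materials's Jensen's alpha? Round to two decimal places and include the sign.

CAPM benchmark = R_f + β(R_m − R_f) = 4.5% + 0.973 × 3.8% = 8.1974%
α = actual − benchmark = 4.24% − 8.1974% = -3.96%

-3.96%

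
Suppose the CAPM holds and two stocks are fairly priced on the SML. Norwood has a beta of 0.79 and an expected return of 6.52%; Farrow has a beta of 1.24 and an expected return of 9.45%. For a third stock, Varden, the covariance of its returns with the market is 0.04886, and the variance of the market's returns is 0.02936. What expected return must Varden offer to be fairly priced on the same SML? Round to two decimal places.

MRP = (9.45% − 6.52%) / (1.24 − 0.79) = 6.5111%
R_f = 6.52% − 0.79 × 6.5111% = 1.3762%
β_Varden = Cov / Var(R_m) = 0.04886 / 0.02936 = 1.6642
E(R_Varden) = R_f + β × MRP = 1.3762% + 1.6642 × 6.5111% = 12.21%

12.21%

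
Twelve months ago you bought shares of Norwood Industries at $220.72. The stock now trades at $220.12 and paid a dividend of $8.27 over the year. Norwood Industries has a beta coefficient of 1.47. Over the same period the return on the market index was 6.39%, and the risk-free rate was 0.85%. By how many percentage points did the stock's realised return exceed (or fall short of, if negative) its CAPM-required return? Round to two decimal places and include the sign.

-5.52%

Realised HPR = (P1 + D1 − P0) / P0 = (220.12 + 8.27 − 220.72) / 220.72 = 7.67 / 220.72 = 3.4750%
MRP = 6.39% − 0.85% = 5.54%
CAPM required = R_f + β·MRP = 0.85% + 1.47 × 5.54% = 8.9938%
α = realised − required = 3.4750% − 8.9938% = -5.52%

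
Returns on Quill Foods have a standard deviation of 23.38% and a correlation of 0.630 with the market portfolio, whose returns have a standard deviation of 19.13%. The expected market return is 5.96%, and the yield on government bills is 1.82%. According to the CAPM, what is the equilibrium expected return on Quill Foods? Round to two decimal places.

β = ρ × σ_i / σ_m = 0.630 × 23.38% / 19.13% = 0.7700
MRP = 5.96% − 1.82% = 4.14%
E(R) = 1.82% + 0.7700 × 4.14% = 5.01%

5.01%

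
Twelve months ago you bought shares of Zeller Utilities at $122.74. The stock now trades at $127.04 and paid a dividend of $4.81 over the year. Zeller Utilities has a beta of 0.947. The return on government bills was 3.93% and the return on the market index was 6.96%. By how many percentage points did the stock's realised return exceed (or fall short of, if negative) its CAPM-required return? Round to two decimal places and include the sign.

Realised HPR = (P1 + D1 − P0) / P0 = (127.04 + 4.81 − 122.74) / 122.74 = 9.11 / 122.74 = 7.4222%
MRP = 6.96% − 3.93% = 3.03%
CAPM required = R_f + β·MRP = 3.93% + 0.947 × 3.03% = 6.79941%
α = realised − required = 7.4222% − 6.79941% = +0.62%

+0.62%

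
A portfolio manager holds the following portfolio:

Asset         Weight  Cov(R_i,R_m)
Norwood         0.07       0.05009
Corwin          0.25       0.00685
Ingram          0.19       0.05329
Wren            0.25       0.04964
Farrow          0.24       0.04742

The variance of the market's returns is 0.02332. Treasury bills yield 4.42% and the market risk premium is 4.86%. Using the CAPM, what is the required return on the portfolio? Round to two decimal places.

β_Norwood = 0.05009 / 0.02332 = 2.1479
β_Corwin = 0.00685 / 0.02332 = 0.2937
β_Ingram = 0.05329 / 0.02332 = 2.2852
β_Wren = 0.04964 / 0.02332 = 2.1286
β_Farrow = 0.04742 / 0.02332 = 2.0334
β_P = Σ w_i β_i = 0.07×2.1479 + 0.25×0.2937 + 0.19×2.2852 + 0.25×2.1286 + 0.24×2.0334 = 1.6781
E(R_P) = R_f + β_P × MRP = 4.42% + 1.6781 × 4.86% = 12.58%

12.58%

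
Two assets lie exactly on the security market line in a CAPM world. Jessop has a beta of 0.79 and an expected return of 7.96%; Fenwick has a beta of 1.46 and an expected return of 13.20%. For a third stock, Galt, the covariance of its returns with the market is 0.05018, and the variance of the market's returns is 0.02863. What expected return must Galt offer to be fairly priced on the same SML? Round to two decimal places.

MRP = (13.20% − 7.96%) / (1.46 − 0.79) = 7.8209%
R_f = 7.96% − 0.79 × 7.8209% = 1.7815%
β_Galt = Cov / Var(R_m) = 0.05018 / 0.02863 = 1.7527
E(R_Galt) = R_f + β × MRP = 1.7815% + 1.7527 × 7.8209% = 15.49%

15.49%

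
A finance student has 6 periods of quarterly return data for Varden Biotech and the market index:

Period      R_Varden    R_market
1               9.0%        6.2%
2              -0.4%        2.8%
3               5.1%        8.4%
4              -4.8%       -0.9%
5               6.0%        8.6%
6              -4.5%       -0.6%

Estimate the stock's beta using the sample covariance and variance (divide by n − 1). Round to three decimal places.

Mean R_i = (9.0 − 0.4 + 5.1 − 4.8 + 6.0 − 4.5) / 6 = 1.7333%
Mean R_m = (6.2 + 2.8 + 8.4 − 0.9 + 8.6 − 0.6) / 6 = 4.0833%
Σ(R_i − R̄_i)(R_m − R̄_m) = 113.6733  ⇒  Cov = 113.6733 / 5 = 22.7347
Σ(R_m − R̄_m)² = 91.9283  ⇒  Var(R_m) = 91.9283 / 5 = 18.3857
β = Cov / Var(R_m) = 22.7347 / 18.3857 = 1.2365

1.237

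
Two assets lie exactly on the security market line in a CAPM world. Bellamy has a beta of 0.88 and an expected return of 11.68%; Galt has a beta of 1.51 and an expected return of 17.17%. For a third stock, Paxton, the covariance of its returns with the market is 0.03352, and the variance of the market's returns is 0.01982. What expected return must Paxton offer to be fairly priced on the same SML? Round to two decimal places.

MRP = (17.17% − 11.68%) / (1.51 − 0.88) = 8.7143%
R_f = 11.68% − 0.88 × 8.7143% = 4.0114%
β_Paxton = Cov / Var(R_m) = 0.03352 / 0.01982 = 1.6912
E(R_Paxton) = R_f + β × MRP = 4.0114% + 1.6912 × 8.7143% = 18.75%

18.75%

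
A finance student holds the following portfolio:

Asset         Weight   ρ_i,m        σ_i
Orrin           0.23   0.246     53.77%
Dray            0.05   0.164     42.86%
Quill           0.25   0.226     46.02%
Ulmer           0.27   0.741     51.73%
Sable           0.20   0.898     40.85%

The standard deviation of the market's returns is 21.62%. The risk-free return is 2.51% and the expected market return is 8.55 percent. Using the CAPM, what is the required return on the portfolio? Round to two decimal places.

9.13%

β_Orrin = 0.246 × 53.77% / 21.62% = 0.6118
β_Dray = 0.164 × 42.86% / 21.62% = 0.3251
β_Quill = 0.226 × 46.02% / 21.62% = 0.4811
β_Ulmer = 0.741 × 51.73% / 21.62% = 1.7730
β_Sable = 0.898 × 40.85% / 21.62% = 1.6967
β_P = Σ w_i β_i = 0.23×0.6118 + 0.05×0.3251 + 0.25×0.4811 + 0.27×1.7730 + 0.20×1.6967 = 1.0953
MRP = 8.55% − 2.51% = 6.04%
E(R_P) = R_f + β_P × MRP = 2.51% + 1.0953 × 6.04% = 9.13%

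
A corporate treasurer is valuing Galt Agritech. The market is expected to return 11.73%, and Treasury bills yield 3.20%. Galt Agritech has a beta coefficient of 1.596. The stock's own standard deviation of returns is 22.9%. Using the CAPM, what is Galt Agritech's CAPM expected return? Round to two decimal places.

Market risk premium = E(R_m) − R_f = 11.73% − 3.20% = 8.53%
E(R) = R_f + β × MRP = 3.20% + 1.596 × 8.53% = 16.81%

16.81%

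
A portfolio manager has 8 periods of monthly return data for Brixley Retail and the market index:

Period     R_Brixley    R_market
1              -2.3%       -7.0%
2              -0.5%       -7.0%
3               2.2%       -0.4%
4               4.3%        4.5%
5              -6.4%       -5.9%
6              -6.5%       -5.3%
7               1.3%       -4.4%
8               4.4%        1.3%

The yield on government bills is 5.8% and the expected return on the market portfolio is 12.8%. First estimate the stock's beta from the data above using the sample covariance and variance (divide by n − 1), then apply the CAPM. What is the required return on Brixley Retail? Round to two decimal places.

11.20%

Mean R_i = (-2.3 − 0.5 + 2.2 + 4.3 − 6.4 − 6.5 + 1.3 + 4.4) / 8 = -0.4375%
Mean R_m = (-7.0 − 7.0 − 0.4 + 4.5 − 5.9 − 5.3 − 4.4 + 1.3) / 8 = -3.0250%
Σ(R_i − R̄_i)(R_m − R̄_m) = 99.6925  ⇒  Cov = 99.6925 / 7 = 14.2418
Σ(R_m − R̄_m)² = 129.1550  ⇒  Var(R_m) = 129.1550 / 7 = 18.4507
β = Cov / Var(R_m) = 14.2418 / 18.4507 = 0.7719
MRP = 12.8% − 5.8% = 7.00%
E(R) = R_f + β × MRP = 5.8% + 0.7719 × 7.0% = 11.20%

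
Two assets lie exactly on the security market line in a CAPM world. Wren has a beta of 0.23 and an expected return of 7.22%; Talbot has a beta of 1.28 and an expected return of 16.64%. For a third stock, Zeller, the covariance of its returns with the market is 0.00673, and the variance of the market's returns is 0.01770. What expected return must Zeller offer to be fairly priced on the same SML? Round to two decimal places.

MRP = (16.64% − 7.22%) / (1.28 − 0.23) = 8.9714%
R_f = 7.22% − 0.23 × 8.9714% = 5.1566%
β_Zeller = Cov / Var(R_m) = 0.00673 / 0.01770 = 0.3802
E(R_Zeller) = R_f + β × MRP = 5.1566% + 0.3802 × 8.9714% = 8.57%

8.57%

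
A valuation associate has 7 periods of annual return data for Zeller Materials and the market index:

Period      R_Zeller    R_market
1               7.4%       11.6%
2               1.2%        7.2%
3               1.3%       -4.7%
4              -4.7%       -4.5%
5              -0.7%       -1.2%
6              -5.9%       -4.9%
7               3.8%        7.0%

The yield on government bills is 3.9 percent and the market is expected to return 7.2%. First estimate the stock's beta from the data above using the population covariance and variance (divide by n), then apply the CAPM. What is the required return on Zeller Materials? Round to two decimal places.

Mean R_i = (7.4 + 1.2 + 1.3 − 4.7 − 0.7 − 5.9 + 3.8) / 7 = 0.3429%
Mean R_m = (11.6 + 7.2 − 4.7 − 4.5 − 1.2 − 4.9 + 7.0) / 7 = 1.5000%
Σ(R_i − R̄_i)(R_m − R̄_m) = 162.2700  ⇒  Cov = 162.2700 / 7 = 23.1814
Σ(R_m − R̄_m)² = 287.4400  ⇒  Var(R_m) = 287.4400 / 7 = 41.0629
β = Cov / Var(R_m) = 23.1814 / 41.0629 = 0.5645
MRP = 7.2% − 3.9% = 3.30%
E(R) = R_f + β × MRP = 3.9% + 0.5645 × 3.3% = 5.76%

5.76%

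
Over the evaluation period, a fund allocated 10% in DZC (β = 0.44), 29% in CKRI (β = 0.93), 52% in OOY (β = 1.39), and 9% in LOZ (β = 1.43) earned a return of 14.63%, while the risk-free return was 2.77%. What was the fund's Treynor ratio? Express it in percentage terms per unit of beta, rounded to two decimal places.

10.18%

β_P = 0.10×0.44 + 0.29×0.93 + 0.52×1.39 + 0.09×1.43 = 1.1652
Treynor = (R_P − R_f) / β_P = (14.63% − 2.77%) / 1.1652 = 11.86% / 1.1652 = 10.18%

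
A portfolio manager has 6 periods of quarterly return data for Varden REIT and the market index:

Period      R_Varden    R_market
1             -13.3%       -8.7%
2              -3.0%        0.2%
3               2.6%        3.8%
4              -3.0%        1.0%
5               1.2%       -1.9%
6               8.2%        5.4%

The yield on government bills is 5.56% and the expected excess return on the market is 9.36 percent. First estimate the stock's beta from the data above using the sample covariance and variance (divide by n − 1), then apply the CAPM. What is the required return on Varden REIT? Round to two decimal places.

17.93%

Mean R_i = (-13.3 − 3.0 + 2.6 − 3.0 + 1.2 + 8.2) / 6 = -1.2167%
Mean R_m = (-8.7 + 0.2 + 3.8 + 1.0 − 1.9 + 5.4) / 6 = -0.0333%
Σ(R_i − R̄_i)(R_m − R̄_m) = 163.7467  ⇒  Cov = 163.7467 / 5 = 32.7493
Σ(R_m − R̄_m)² = 123.9333  ⇒  Var(R_m) = 123.9333 / 5 = 24.7867
β = Cov / Var(R_m) = 32.7493 / 24.7867 = 1.3212
E(R) = R_f + β × MRP = 5.56% + 1.3212 × 9.36% = 17.93%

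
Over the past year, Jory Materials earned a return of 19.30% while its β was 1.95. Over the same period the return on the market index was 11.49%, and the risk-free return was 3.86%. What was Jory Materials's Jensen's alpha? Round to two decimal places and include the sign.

Market excess return = 11.49% − 3.86% = 7.63%
CAPM benchmark = R_f + β(R_m − R_f) = 3.86% + 1.95 × 7.63% = 18.7385%
α = actual − benchmark = 19.30% − 18.7385% = +0.56%

+0.56%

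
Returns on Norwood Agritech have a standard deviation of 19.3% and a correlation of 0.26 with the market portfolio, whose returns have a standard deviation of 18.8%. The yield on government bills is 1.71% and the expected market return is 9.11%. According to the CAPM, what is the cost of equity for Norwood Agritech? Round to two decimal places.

β = ρ × σ_i / σ_m = 0.26 × 19.3% / 18.8% = 0.2669
MRP = 9.11% − 1.71% = 7.40%
E(R) = 1.71% + 0.2669 × 7.40% = 3.69%

3.69%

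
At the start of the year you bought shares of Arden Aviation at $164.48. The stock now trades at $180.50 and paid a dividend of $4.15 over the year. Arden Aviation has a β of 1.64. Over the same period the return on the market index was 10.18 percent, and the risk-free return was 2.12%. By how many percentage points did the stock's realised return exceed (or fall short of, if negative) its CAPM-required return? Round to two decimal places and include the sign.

Realised HPR = (P1 + D1 − P0) / P0 = (180.50 + 4.15 − 164.48) / 164.48 = 20.17 / 164.48 = 12.2629%
MRP = 10.18% − 2.12% = 8.06%
CAPM required = R_f + β·MRP = 2.12% + 1.64 × 8.06% = 15.3384%
α = realised − required = 12.2629% − 15.3384% = -3.08%

-3.08%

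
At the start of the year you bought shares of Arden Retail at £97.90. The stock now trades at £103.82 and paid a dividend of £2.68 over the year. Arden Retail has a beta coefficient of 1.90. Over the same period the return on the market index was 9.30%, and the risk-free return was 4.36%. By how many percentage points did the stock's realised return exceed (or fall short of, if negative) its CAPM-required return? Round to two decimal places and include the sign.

-4.96%

Realised HPR = (P1 + D1 − P0) / P0 = (103.82 + 2.68 − 97.90) / 97.90 = 8.60 / 97.90 = 8.7845%
MRP = 9.30% − 4.36% = 4.94%
CAPM required = R_f + β·MRP = 4.36% + 1.90 × 4.94% = 13.7460%
α = realised − required = 8.7845% − 13.7460% = -4.96%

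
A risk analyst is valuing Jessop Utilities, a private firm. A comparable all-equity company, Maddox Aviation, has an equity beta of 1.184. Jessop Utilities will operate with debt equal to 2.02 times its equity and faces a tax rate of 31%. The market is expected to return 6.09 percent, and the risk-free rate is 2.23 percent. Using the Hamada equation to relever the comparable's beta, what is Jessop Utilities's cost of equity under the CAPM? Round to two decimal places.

β_L = β_U × [1 + (1 − t)(D/E)] = 1.184 × [1 + (1 − 0.31) × 2.02]
    = 1.184 × [1 + 0.69 × 2.02] = 1.184 × 2.3938 = 2.8343
MRP = 6.09% − 2.23% = 3.86%
E(R) = R_f + β_L × MRP = 2.23% + 2.8343 × 3.86% = 13.17%

13.17%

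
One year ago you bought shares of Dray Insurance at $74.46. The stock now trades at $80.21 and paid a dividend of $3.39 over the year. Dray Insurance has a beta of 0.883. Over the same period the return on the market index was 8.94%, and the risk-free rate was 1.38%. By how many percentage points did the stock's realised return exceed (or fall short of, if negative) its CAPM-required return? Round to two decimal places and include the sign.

Realised HPR = (P1 + D1 − P0) / P0 = (80.21 + 3.39 − 74.46) / 74.46 = 9.14 / 74.46 = 12.2750%
MRP = 8.94% − 1.38% = 7.56%
CAPM required = R_f + β·MRP = 1.38% + 0.883 × 7.56% = 8.05548%
α = realised − required = 12.2750% − 8.05548% = +4.22%

+4.22%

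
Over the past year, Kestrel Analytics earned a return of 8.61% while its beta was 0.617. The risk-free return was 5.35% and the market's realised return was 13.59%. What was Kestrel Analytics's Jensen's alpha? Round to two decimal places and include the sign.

-1.82%

Market excess return = 13.59% − 5.35% = 8.24%
CAPM benchmark = R_f + β(R_m − R_f) = 5.35% + 0.617 × 8.24% = 10.43408%
α = actual − benchmark = 8.61% − 10.43408% = -1.82%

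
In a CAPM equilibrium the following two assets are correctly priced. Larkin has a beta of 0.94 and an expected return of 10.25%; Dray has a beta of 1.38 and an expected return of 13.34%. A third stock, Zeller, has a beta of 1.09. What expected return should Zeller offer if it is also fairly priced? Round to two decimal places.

MRP (SML slope) = (13.34% − 10.25%) / (1.38 − 0.94) = 3.09% / 0.44 = 7.0227%
R_f (intercept) = 10.25% − 0.94 × 7.0227% = 3.6487%
E(R_Zeller) = R_f + β × MRP = 3.6487% + 1.09 × 7.0227% = 11.30%

11.30%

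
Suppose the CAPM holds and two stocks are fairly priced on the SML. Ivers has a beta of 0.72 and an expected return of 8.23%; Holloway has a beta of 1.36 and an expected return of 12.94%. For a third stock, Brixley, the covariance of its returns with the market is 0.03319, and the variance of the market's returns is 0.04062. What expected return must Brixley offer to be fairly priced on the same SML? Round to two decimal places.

MRP = (12.94% − 8.23%) / (1.36 − 0.72) = 7.3594%
R_f = 8.23% − 0.72 × 7.3594% = 2.9312%
β_Brixley = Cov / Var(R_m) = 0.03319 / 0.04062 = 0.8171
E(R_Brixley) = R_f + β × MRP = 2.9312% + 0.8171 × 7.3594% = 8.94%

8.94%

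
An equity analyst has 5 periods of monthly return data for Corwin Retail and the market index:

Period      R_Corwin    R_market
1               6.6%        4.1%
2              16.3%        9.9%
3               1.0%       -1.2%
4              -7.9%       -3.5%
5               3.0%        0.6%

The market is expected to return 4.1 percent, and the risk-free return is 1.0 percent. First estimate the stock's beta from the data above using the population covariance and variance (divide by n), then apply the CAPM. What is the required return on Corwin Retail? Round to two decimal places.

6.08%

Mean R_i = (6.6 + 16.3 + 1.0 − 7.9 + 3.0) / 5 = 3.8000%
Mean R_m = (4.1 + 9.9 − 1.2 − 3.5 + 0.6) / 5 = 1.9800%
Σ(R_i − R̄_i)(R_m − R̄_m) = 179.0600  ⇒  Cov = 179.0600 / 5 = 35.8120
Σ(R_m − R̄_m)² = 109.2680  ⇒  Var(R_m) = 109.2680 / 5 = 21.8536
β = Cov / Var(R_m) = 35.8120 / 21.8536 = 1.6387
MRP = 4.1% − 1.0% = 3.10%
E(R) = R_f + β × MRP = 1.0% + 1.6387 × 3.1% = 6.08%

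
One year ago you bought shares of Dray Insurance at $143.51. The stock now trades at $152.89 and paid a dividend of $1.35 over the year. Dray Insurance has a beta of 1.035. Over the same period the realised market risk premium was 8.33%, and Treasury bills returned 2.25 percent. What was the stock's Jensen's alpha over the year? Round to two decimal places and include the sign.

-3.39%

Realised HPR = (P1 + D1 − P0) / P0 = (152.89 + 1.35 − 143.51) / 143.51 = 10.73 / 143.51 = 7.4768%
CAPM required = R_f + β·MRP = 2.25% + 1.035 × 8.33% = 10.87155%
α = realised − required = 7.4768% − 10.87155% = -3.39%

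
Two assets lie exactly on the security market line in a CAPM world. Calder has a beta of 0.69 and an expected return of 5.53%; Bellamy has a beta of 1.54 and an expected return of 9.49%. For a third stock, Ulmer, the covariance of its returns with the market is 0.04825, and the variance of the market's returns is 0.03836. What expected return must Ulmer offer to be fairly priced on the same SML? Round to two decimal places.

8.18%

MRP = (9.49% − 5.53%) / (1.54 − 0.69) = 4.6588%
R_f = 5.53% − 0.69 × 4.6588% = 2.3154%
β_Ulmer = Cov / Var(R_m) = 0.04825 / 0.03836 = 1.2578
E(R_Ulmer) = R_f + β × MRP = 2.3154% + 1.2578 × 4.6588% = 8.18%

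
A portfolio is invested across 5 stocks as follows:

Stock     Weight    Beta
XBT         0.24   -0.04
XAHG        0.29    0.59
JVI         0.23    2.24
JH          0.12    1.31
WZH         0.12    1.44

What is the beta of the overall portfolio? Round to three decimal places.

β_P = Σ w_i β_i = 0.24×-0.04 + 0.29×0.59 + 0.23×2.24 + 0.12×1.31 + 0.12×1.44 = 1.0067

1.007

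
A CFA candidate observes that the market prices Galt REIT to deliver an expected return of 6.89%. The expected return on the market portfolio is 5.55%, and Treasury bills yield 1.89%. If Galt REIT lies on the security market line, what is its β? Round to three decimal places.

MRP = 5.55% − 1.89% = 3.66%
β = (E(R) − R_f) / MRP = (6.89% − 1.89%) / 3.66% = 5.00% / 3.66% = 1.366

1.366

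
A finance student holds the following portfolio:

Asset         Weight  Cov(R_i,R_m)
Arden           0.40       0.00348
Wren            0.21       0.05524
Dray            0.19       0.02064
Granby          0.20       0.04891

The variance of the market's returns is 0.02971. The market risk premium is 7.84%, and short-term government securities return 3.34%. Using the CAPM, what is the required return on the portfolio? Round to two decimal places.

10.38%

β_Arden = 0.00348 / 0.02971 = 0.1171
β_Wren = 0.05524 / 0.02971 = 1.8593
β_Dray = 0.02064 / 0.02971 = 0.6947
β_Granby = 0.04891 / 0.02971 = 1.6462
β_P = Σ w_i β_i = 0.40×0.1171 + 0.21×1.8593 + 0.19×0.6947 + 0.20×1.6462 = 0.8985
E(R_P) = R_f + β_P × MRP = 3.34% + 0.8985 × 7.84% = 10.38%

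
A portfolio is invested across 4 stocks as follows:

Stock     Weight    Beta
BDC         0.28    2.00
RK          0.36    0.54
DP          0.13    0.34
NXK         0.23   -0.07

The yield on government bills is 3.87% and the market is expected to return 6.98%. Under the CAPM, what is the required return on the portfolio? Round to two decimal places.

β_P = Σ w_i β_i = 0.28×2.00 + 0.36×0.54 + 0.13×0.34 + 0.23×-0.07 = 0.7825
MRP = 6.98% − 3.87% = 3.11%
E(R_P) = R_f + β_P × MRP = 3.87% + 0.7825 × 3.11% = 6.30%

6.30%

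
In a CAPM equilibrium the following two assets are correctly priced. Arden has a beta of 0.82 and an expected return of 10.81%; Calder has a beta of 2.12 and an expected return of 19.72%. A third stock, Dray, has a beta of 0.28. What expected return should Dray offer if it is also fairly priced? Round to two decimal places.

7.11%

MRP (SML slope) = (19.72% − 10.81%) / (2.12 − 0.82) = 8.91% / 1.30 = 6.8538%
R_f (intercept) = 10.81% − 0.82 × 6.8538% = 5.1899%
E(R_Dray) = R_f + β × MRP = 5.1899% + 0.28 × 6.8538% = 7.11%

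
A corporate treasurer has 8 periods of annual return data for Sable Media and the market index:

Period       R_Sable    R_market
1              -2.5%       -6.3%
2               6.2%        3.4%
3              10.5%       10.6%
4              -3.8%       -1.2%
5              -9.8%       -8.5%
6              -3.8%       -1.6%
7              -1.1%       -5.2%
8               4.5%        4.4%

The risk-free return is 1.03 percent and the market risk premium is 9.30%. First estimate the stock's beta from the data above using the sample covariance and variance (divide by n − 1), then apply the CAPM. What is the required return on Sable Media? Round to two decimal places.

9.80%

Mean R_i = (-2.5 + 6.2 + 10.5 − 3.8 − 9.8 − 3.8 − 1.1 + 4.5) / 8 = 0.0250%
Mean R_m = (-6.3 + 3.4 + 10.6 − 1.2 − 8.5 − 1.6 − 5.2 + 4.4) / 8 = -0.5500%
Σ(R_i − R̄_i)(R_m − R̄_m) = 267.7000  ⇒  Cov = 267.7000 / 7 = 38.2429
Σ(R_m − R̄_m)² = 283.8400  ⇒  Var(R_m) = 283.8400 / 7 = 40.5486
β = Cov / Var(R_m) = 38.2429 / 40.5486 = 0.9431
E(R) = R_f + β × MRP = 1.03% + 0.9431 × 9.30% = 9.80%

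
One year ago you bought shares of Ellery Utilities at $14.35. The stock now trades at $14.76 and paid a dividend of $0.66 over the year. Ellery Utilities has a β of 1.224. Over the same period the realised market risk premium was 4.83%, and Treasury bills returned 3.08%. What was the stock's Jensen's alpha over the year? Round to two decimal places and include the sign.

-1.54%

Realised HPR = (P1 + D1 − P0) / P0 = (14.76 + 0.66 − 14.35) / 14.35 = 1.07 / 14.35 = 7.4564%
CAPM required = R_f + β·MRP = 3.08% + 1.224 × 4.83% = 8.99192%
α = realised − required = 7.4564% − 8.99192% = -1.54%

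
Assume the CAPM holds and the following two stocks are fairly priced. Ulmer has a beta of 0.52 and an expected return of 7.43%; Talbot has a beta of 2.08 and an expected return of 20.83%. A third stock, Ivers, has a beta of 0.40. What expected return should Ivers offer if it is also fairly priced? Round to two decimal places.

MRP (SML slope) = (20.83% − 7.43%) / (2.08 − 0.52) = 13.40% / 1.56 = 8.5897%
R_f (intercept) = 7.43% − 0.52 × 8.5897% = 2.9634%
E(R_Ivers) = R_f + β × MRP = 2.9634% + 0.40 × 8.5897% = 6.40%

6.40%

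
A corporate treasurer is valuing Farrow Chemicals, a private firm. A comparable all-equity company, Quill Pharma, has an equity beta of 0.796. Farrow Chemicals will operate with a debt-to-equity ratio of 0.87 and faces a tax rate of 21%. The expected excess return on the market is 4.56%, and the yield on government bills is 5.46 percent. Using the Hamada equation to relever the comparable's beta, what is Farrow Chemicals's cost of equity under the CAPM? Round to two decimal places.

11.58%

β_L = β_U × [1 + (1 − t)(D/E)] = 0.796 × [1 + (1 − 0.21) × 0.87]
    = 0.796 × [1 + 0.79 × 0.87] = 0.796 × 1.6873 = 1.3431
E(R) = R_f + β_L × MRP = 5.46% + 1.3431 × 4.56% = 11.58%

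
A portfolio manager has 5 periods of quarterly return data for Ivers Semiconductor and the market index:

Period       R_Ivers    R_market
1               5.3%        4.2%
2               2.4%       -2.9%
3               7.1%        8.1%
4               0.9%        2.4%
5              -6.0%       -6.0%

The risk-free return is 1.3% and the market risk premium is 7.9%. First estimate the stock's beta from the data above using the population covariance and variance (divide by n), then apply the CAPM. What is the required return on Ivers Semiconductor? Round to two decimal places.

Mean R_i = (5.3 + 2.4 + 7.1 + 0.9 − 6.0) / 5 = 1.9400%
Mean R_m = (4.2 − 2.9 + 8.1 + 2.4 − 6.0) / 5 = 1.1600%
Σ(R_i − R̄_i)(R_m − R̄_m) = 99.7180  ⇒  Cov = 99.7180 / 5 = 19.9436
Σ(R_m − R̄_m)² = 126.6920  ⇒  Var(R_m) = 126.6920 / 5 = 25.3384
β = Cov / Var(R_m) = 19.9436 / 25.3384 = 0.7871
E(R) = R_f + β × MRP = 1.3% + 0.7871 × 7.9% = 7.52%

7.52%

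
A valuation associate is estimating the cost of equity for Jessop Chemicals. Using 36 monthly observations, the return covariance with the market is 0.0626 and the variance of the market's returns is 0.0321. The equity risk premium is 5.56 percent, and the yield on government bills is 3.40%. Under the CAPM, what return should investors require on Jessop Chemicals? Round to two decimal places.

β = Cov(R_i, R_m) / Var(R_m) = 0.0626 / 0.0321 = 1.9502
E(R) = R_f + β × MRP = 3.40% + 1.9502 × 5.56% = 14.24%

14.24%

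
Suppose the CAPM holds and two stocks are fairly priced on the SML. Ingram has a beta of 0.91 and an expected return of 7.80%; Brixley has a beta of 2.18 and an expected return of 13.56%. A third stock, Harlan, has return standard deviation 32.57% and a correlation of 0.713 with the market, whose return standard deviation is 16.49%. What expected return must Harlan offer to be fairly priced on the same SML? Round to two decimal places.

10.06%

MRP = (13.56% − 7.80%) / (2.18 − 0.91) = 4.5354%
R_f = 7.80% − 0.91 × 4.5354% = 3.6728%
β_Harlan = ρ·σ_i/σ_m = 0.713 × 32.57 / 16.49 = 1.4083
E(R_Harlan) = R_f + β × MRP = 3.6728% + 1.4083 × 4.5354% = 10.06%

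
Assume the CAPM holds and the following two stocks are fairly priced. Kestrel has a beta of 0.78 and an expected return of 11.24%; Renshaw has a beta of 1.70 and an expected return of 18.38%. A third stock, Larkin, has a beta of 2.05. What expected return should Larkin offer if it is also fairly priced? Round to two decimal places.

MRP (SML slope) = (18.38% − 11.24%) / (1.70 − 0.78) = 7.14% / 0.92 = 7.7609%
R_f (intercept) = 11.24% − 0.78 × 7.7609% = 5.1865%
E(R_Larkin) = R_f + β × MRP = 5.1865% + 2.05 × 7.7609% = 21.10%

21.10%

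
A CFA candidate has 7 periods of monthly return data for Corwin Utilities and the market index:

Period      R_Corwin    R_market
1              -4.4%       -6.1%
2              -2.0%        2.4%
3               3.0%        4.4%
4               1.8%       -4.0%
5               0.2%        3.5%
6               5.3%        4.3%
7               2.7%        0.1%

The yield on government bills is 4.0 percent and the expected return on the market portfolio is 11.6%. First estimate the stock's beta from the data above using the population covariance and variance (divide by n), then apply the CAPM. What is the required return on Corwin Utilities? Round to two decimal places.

7.40%

Mean R_i = (-4.4 − 2.0 + 3.0 + 1.8 + 0.2 + 5.3 + 2.7) / 7 = 0.9429%
Mean R_m = (-6.1 + 2.4 + 4.4 − 4.0 + 3.5 + 4.3 + 0.1) / 7 = 0.6571%
Σ(R_i − R̄_i)(R_m − R̄_m) = 47.4629  ⇒  Cov = 47.4629 / 7 = 6.7804
Σ(R_m − R̄_m)² = 106.0571  ⇒  Var(R_m) = 106.0571 / 7 = 15.1510
β = Cov / Var(R_m) = 6.7804 / 15.1510 = 0.4475
MRP = 11.6% − 4.0% = 7.60%
E(R) = R_f + β × MRP = 4.0% + 0.4475 × 7.6% = 7.40%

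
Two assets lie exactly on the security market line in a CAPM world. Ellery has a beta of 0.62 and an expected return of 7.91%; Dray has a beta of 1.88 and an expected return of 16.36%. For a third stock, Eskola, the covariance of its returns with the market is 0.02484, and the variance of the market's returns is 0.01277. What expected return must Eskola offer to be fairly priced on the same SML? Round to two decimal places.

MRP = (16.36% − 7.91%) / (1.88 − 0.62) = 6.7063%
R_f = 7.91% − 0.62 × 6.7063% = 3.7521%
β_Eskola = Cov / Var(R_m) = 0.02484 / 0.01277 = 1.9452
E(R_Eskola) = R_f + β × MRP = 3.7521% + 1.9452 × 6.7063% = 16.80%

16.80%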